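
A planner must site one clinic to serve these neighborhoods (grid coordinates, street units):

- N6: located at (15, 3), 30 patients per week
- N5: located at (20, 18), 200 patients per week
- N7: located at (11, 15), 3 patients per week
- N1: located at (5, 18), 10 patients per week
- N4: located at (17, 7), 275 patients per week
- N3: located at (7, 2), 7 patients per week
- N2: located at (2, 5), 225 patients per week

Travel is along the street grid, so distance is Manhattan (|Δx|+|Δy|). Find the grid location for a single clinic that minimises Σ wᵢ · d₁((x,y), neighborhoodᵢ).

Manhattan distance separates: Σwᵢ(|x−xᵢ|+|y−yᵢ|) = Σwᵢ|x−xᵢ| + Σwᵢ|y−yᵢ|, so x and y are optimised independently as 1-D weighted medians.
Total weight W = 750; half = 375.
x-coordinate, sorted with cumulative weight:
  x=2 (N2, w=225) cum 225
  x=5 (N1, w=10) cum 235
  x=7 (N3, w=7) cum 242
  x=11 (N7, w=3) cum 245
  x=15 (N6, w=30) cum 275
  x=17 (N4, w=275) cum 550  ← median
  x=20 (N5, w=200) cum 750
⇒ x* = 17
y-coordinate, sorted with cumulative weight:
  y=2 (N3, w=7) cum 7
  y=3 (N6, w=30) cum 37
  y=5 (N2, w=225) cum 262
  y=7 (N4, w=275) cum 537  ← median
  y=15 (N7, w=3) cum 540
  y=18 (N5, w=200) cum 740
  y=18 (N1, w=10) cum 750
⇒ y* = 7

(17, 7)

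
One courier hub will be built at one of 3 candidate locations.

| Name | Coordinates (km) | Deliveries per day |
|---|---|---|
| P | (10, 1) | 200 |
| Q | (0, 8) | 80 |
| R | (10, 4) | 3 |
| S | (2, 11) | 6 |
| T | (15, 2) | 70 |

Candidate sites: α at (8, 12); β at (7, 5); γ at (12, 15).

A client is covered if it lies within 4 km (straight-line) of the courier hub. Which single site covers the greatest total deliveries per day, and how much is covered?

Coverage radius r = 4 km; a point is covered iff (Δx)²+(Δy)² ≤ 4² = 16.
  α (8, 12): covers {none} → 0
  β (7, 5): covers {R} → 3
  γ (12, 15): covers {none} → 0
Maximum coverage at β: 3 deliveries per day.

β, covering 3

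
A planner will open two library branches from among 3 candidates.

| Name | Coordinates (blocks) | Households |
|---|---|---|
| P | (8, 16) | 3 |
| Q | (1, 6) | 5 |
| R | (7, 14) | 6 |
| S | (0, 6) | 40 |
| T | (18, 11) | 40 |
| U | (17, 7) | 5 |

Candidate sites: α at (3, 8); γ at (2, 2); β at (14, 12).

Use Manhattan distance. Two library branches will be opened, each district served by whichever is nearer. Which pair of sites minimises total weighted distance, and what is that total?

{α, β}, total 544

Evaluate every pair (each demand assigned to the nearer of the two):
  {α, β}: total = 544
  {γ, β}: total = 589
  {α, γ}: total = 1114
Best pair: {α, β} with total 544.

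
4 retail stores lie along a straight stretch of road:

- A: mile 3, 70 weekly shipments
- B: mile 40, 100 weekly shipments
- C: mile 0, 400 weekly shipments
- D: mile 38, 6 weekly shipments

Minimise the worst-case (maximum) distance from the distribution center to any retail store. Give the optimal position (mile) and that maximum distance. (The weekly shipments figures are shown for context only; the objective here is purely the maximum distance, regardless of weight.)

location 20, max distance 20

The 1-center on a line is the midpoint of the two extreme points: leftmost at 0, rightmost at 40.
Optimal location = (0 + 40)/2 = 20; maximum distance = (40 − 0)/2 = 20.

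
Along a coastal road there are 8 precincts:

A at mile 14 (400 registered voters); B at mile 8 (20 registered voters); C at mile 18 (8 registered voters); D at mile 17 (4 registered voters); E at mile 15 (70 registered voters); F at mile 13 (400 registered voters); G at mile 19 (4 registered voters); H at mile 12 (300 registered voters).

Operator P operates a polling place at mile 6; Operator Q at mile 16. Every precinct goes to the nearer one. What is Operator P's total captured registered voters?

20

The indifferent point is the midpoint (6+16)/2 = 11; precincts left of it (closer to Operator P at 6) go to Operator P, those right go to Operator Q.
  B at 8 (w=20) → Operator P
  H at 12 (w=300) → Operator Q
  F at 13 (w=400) → Operator Q
  A at 14 (w=400) → Operator Q
  E at 15 (w=70) → Operator Q
  D at 17 (w=4) → Operator Q
  C at 18 (w=8) → Operator Q
  G at 19 (w=4) → Operator Q
Operator P captures 20; Operator Q captures 1186.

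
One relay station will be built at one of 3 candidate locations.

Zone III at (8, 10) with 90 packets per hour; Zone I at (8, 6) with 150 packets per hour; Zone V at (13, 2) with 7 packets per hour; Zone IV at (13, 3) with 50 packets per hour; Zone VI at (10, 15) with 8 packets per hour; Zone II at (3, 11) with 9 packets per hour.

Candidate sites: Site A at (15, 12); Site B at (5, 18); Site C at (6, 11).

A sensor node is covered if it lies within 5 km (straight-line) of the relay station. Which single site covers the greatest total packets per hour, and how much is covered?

Coverage radius r = 5 km; a point is covered iff (Δx)²+(Δy)² ≤ 5² = 25.
  Site A (15, 12): covers {none} → 0
  Site B (5, 18): covers {none} → 0
  Site C (6, 11): covers {Zone III, Zone II} → 99
Maximum coverage at Site C: 99 packets per hour.

Site C, covering 99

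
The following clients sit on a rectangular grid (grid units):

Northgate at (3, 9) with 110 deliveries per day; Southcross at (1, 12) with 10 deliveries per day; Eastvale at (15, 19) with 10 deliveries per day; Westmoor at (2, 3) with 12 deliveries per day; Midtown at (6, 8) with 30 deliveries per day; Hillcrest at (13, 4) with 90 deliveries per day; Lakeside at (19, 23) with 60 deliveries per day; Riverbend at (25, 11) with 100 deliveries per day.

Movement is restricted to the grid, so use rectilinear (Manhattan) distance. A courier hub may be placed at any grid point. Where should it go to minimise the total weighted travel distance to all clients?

(13, 9)

Manhattan distance separates: Σwᵢ(|x−xᵢ|+|y−yᵢ|) = Σwᵢ|x−xᵢ| + Σwᵢ|y−yᵢ|, so x and y are optimised independently as 1-D weighted medians.
Total weight W = 422; half = 211.
x-coordinate, sorted with cumulative weight:
  x=1 (Southcross, w=10) cum 10
  x=2 (Westmoor, w=12) cum 22
  x=3 (Northgate, w=110) cum 132
  x=6 (Midtown, w=30) cum 162
  x=13 (Hillcrest, w=90) cum 252  ← median
  x=15 (Eastvale, w=10) cum 262
  x=19 (Lakeside, w=60) cum 322
  x=25 (Riverbend, w=100) cum 422
⇒ x* = 13
y-coordinate, sorted with cumulative weight:
  y=3 (Westmoor, w=12) cum 12
  y=4 (Hillcrest, w=90) cum 102
  y=8 (Midtown, w=30) cum 132
  y=9 (Northgate, w=110) cum 242  ← median
  y=11 (Riverbend, w=100) cum 342
  y=12 (Southcross, w=10) cum 352
  y=19 (Eastvale, w=10) cum 362
  y=23 (Lakeside, w=60) cum 422
⇒ y* = 9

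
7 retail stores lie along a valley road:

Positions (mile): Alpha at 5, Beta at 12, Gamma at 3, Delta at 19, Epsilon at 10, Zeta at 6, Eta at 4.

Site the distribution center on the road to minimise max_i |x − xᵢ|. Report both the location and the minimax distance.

The 1-center on a line is the midpoint of the two extreme points: leftmost at 3, rightmost at 19.
Optimal location = (3 + 19)/2 = 11; maximum distance = (19 − 3)/2 = 8.

location 11, max distance 8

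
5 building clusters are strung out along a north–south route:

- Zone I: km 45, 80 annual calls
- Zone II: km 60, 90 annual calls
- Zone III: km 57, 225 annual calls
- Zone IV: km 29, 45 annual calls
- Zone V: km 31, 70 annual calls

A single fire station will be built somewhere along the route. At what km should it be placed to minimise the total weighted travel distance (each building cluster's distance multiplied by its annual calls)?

For a sum of weighted absolute distances on a line, the optimum is the weighted median (not the mean). Total weight W = 510; half-weight = 255.
Sort by position and accumulate weight:
  km 29 (Zone IV, w=45) → cum 45
  km 31 (Zone V, w=70) → cum 115
  km 45 (Zone I, w=80) → cum 195
  km 57 (Zone III, w=225) → cum 420  ≥ 255 → median here
  km 60 (Zone II, w=90) → cum 510
Optimal location: km 57.

x = 57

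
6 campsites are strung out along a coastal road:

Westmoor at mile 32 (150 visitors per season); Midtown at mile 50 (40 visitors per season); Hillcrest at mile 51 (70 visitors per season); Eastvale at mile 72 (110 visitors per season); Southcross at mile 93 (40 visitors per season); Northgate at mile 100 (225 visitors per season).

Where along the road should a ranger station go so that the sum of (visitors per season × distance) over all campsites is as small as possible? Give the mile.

x = 72

For a sum of weighted absolute distances on a line, the optimum is the weighted median (not the mean). Total weight W = 635; half-weight = 317.5.
Sort by position and accumulate weight:
  mile 32 (Westmoor, w=150) → cum 150
  mile 50 (Midtown, w=40) → cum 190
  mile 51 (Hillcrest, w=70) → cum 260
  mile 72 (Eastvale, w=110) → cum 370  ≥ 317.5 → median here
  mile 93 (Southcross, w=40) → cum 410
  mile 100 (Northgate, w=225) → cum 635
Optimal location: mile 72.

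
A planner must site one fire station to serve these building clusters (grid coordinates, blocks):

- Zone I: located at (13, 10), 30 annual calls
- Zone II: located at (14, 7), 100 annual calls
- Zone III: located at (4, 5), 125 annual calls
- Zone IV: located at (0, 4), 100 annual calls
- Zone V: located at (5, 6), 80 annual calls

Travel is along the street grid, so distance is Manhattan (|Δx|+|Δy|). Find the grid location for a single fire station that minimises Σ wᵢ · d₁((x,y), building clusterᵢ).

(4, 5)

Manhattan distance separates: Σwᵢ(|x−xᵢ|+|y−yᵢ|) = Σwᵢ|x−xᵢ| + Σwᵢ|y−yᵢ|, so x and y are optimised independently as 1-D weighted medians.
Total weight W = 435; half = 217.5.
x-coordinate, sorted with cumulative weight:
  x=0 (Zone IV, w=100) cum 100
  x=4 (Zone III, w=125) cum 225  ← median
  x=5 (Zone V, w=80) cum 305
  x=13 (Zone I, w=30) cum 335
  x=14 (Zone II, w=100) cum 435
⇒ x* = 4
y-coordinate, sorted with cumulative weight:
  y=4 (Zone IV, w=100) cum 100
  y=5 (Zone III, w=125) cum 225  ← median
  y=6 (Zone V, w=80) cum 305
  y=7 (Zone II, w=100) cum 405
  y=10 (Zone I, w=30) cum 435
⇒ y* = 5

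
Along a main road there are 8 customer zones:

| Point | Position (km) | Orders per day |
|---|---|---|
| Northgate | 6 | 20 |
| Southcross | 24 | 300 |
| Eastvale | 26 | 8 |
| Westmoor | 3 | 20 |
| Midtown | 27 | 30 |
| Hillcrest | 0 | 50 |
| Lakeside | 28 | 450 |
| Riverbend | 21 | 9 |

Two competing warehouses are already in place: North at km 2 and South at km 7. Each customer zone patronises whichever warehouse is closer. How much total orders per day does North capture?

The indifferent point is the midpoint (2+7)/2 = 4.5; customer zones left of it (closer to North at 2) go to North, those right go to South.
  Hillcrest at 0 (w=50) → North
  Westmoor at 3 (w=20) → North
  Northgate at 6 (w=20) → South
  Riverbend at 21 (w=9) → South
  Southcross at 24 (w=300) → South
  Eastvale at 26 (w=8) → South
  Midtown at 27 (w=30) → South
  Lakeside at 28 (w=450) → South
North captures 70; South captures 817.

70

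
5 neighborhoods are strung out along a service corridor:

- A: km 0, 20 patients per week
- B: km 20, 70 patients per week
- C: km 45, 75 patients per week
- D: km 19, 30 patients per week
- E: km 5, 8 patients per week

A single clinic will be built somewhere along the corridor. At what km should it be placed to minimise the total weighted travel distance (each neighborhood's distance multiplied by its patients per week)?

x = 20

For a sum of weighted absolute distances on a line, the optimum is the weighted median (not the mean). Total weight W = 203; half-weight = 101.5.
Sort by position and accumulate weight:
  km 0 (A, w=20) → cum 20
  km 5 (E, w=8) → cum 28
  km 19 (D, w=30) → cum 58
  km 20 (B, w=70) → cum 128  ≥ 101.5 → median here
  km 45 (C, w=75) → cum 203
Optimal location: km 20.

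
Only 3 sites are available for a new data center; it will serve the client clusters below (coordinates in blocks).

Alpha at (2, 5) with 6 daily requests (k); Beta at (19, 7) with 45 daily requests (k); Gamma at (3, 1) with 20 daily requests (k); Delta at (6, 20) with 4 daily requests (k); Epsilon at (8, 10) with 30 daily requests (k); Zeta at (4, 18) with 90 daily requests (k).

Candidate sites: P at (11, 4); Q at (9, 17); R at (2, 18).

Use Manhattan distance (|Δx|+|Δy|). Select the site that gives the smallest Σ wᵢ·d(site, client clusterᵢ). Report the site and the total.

Total weighted distance at each candidate:
  P (11, 4): total = 3019
  Q (9, 17): total = 2258
  R (2, 18): total = 2322
Minimum is at Q with total 2258 blocks.

Q, total 2258 blocks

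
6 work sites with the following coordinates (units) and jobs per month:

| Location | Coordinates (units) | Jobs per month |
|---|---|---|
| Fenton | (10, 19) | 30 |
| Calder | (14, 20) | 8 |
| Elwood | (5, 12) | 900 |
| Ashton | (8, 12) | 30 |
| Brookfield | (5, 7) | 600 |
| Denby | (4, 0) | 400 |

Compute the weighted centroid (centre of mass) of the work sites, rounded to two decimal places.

(4.96, 8.18)

The minimiser of Σwᵢ‖p−pᵢ‖² is the weighted centroid p* = (Σwᵢpᵢ)/(Σwᵢ).
Σwᵢ = 1968.
Σwᵢxᵢ = 30·10 + 8·14 + 900·5 + 30·8 + 600·5 + 400·4 = 9752.
Σwᵢyᵢ = 30·19 + 8·20 + 900·12 + 30·12 + 600·7 + 400·0 = 16090.
x* = 9752/1968 = 4.96, y* = 16090/1968 = 8.18.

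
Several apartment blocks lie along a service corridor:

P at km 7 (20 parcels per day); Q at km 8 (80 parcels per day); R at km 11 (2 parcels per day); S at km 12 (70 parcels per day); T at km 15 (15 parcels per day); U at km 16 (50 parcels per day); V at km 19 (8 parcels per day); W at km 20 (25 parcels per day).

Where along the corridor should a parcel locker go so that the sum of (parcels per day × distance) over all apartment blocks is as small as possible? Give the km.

For a sum of weighted absolute distances on a line, the optimum is the weighted median (not the mean). Total weight W = 270; half-weight = 135.
Sort by position and accumulate weight:
  km 7 (P, w=20) → cum 20
  km 8 (Q, w=80) → cum 100
  km 11 (R, w=2) → cum 102
  km 12 (S, w=70) → cum 172  ≥ 135 → median here
  km 15 (T, w=15) → cum 187
  km 16 (U, w=50) → cum 237
  km 19 (V, w=8) → cum 245
  km 20 (W, w=25) → cum 270
Optimal location: km 12.

x = 12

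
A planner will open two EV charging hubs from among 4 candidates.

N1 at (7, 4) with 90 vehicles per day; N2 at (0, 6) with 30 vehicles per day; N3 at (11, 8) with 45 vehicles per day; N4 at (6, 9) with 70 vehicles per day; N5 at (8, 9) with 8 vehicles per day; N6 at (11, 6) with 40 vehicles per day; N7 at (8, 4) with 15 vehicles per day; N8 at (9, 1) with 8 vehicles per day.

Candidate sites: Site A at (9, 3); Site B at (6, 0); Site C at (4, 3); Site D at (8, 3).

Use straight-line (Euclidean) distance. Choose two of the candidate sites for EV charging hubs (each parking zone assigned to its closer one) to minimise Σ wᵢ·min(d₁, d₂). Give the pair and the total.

{Site C, Site D}, total 1233.0

Evaluate every pair (each demand assigned to the nearer of the two):
  {Site C, Site D}: total = 1233.0
  {Site A, Site C}: total = 1266.4
  {Site A, Site D}: total = 1291.9
  {Site B, Site D}: total = 1337.5
  {Site A, Site B}: total = 1397.8
  {Site B, Site C}: total = 1713.9
Best pair: {Site C, Site D} with total 1233.0.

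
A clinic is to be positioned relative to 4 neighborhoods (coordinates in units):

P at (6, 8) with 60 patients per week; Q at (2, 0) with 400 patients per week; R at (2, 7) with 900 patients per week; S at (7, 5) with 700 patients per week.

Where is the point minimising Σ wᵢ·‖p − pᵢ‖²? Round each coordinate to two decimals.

(3.82, 4.99)

The minimiser of Σwᵢ‖p−pᵢ‖² is the weighted centroid p* = (Σwᵢpᵢ)/(Σwᵢ).
Σwᵢ = 2060.
Σwᵢxᵢ = 60·6 + 400·2 + 900·2 + 700·7 = 7860.
Σwᵢyᵢ = 60·8 + 400·0 + 900·7 + 700·5 = 10280.
x* = 7860/2060 = 3.82, y* = 10280/2060 = 4.99.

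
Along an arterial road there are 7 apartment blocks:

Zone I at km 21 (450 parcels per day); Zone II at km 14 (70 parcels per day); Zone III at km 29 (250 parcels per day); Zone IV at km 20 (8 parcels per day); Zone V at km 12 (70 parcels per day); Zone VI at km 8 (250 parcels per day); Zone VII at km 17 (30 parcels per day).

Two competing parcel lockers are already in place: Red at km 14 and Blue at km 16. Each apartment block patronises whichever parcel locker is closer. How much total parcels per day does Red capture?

The indifferent point is the midpoint (14+16)/2 = 15; apartment blocks left of it (closer to Red at 14) go to Red, those right go to Blue.
  Zone VI at 8 (w=250) → Red
  Zone V at 12 (w=70) → Red
  Zone II at 14 (w=70) → Red
  Zone VII at 17 (w=30) → Blue
  Zone IV at 20 (w=8) → Blue
  Zone I at 21 (w=450) → Blue
  Zone III at 29 (w=250) → Blue
Red captures 390; Blue captures 738.

390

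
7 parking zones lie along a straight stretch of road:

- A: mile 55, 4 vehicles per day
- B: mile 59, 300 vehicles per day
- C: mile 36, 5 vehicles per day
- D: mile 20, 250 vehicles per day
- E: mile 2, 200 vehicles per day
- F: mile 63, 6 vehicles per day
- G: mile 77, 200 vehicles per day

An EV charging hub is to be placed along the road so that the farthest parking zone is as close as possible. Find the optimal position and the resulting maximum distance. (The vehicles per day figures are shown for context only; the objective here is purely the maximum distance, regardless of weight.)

The 1-center on a line is the midpoint of the two extreme points: leftmost at 2, rightmost at 77.
Optimal location = (2 + 77)/2 = 39.5; maximum distance = (77 − 2)/2 = 37.5.

location 39.5, max distance 37.5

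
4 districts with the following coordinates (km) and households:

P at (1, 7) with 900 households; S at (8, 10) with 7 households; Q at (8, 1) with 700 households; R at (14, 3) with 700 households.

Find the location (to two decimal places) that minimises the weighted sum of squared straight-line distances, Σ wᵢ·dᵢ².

The minimiser of Σwᵢ‖p−pᵢ‖² is the weighted centroid p* = (Σwᵢpᵢ)/(Σwᵢ).
Σwᵢ = 2307.
Σwᵢxᵢ = 900·1 + 7·8 + 700·8 + 700·14 = 16356.
Σwᵢyᵢ = 900·7 + 7·10 + 700·1 + 700·3 = 9170.
x* = 16356/2307 = 7.09, y* = 9170/2307 = 3.97.

(7.09, 3.97)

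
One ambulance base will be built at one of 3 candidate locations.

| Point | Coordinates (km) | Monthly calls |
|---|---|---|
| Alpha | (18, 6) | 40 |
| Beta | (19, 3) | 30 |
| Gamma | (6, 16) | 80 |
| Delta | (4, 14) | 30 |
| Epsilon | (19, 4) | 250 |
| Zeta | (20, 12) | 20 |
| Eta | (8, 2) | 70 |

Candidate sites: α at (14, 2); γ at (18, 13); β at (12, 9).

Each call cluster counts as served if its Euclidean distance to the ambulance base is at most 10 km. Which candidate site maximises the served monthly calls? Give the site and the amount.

β, covering 520

Coverage radius r = 10 km; a point is covered iff (Δx)²+(Δy)² ≤ 10² = 100.
  α (14, 2): covers {Alpha, Beta, Epsilon, Eta} → 390
  γ (18, 13): covers {Alpha, Epsilon, Zeta} → 310
  β (12, 9): covers {Alpha, Beta, Gamma, Delta, Epsilon, Zeta, Eta} → 520
Maximum coverage at β: 520 monthly calls.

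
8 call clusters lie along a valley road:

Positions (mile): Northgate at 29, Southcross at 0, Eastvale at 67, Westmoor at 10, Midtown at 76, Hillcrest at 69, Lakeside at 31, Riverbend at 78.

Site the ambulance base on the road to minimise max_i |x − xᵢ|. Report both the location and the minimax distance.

The 1-center on a line is the midpoint of the two extreme points: leftmost at 0, rightmost at 78.
Optimal location = (0 + 78)/2 = 39; maximum distance = (78 − 0)/2 = 39.

location 39, max distance 39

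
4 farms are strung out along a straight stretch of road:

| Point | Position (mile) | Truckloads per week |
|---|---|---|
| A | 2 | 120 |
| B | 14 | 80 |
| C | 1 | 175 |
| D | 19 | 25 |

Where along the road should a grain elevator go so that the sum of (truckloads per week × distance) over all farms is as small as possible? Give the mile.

x = 2

For a sum of weighted absolute distances on a line, the optimum is the weighted median (not the mean). Total weight W = 400; half-weight = 200.
Sort by position and accumulate weight:
  mile 1 (C, w=175) → cum 175
  mile 2 (A, w=120) → cum 295  ≥ 200 → median here
  mile 14 (B, w=80) → cum 375
  mile 19 (D, w=25) → cum 400
Optimal location: mile 2.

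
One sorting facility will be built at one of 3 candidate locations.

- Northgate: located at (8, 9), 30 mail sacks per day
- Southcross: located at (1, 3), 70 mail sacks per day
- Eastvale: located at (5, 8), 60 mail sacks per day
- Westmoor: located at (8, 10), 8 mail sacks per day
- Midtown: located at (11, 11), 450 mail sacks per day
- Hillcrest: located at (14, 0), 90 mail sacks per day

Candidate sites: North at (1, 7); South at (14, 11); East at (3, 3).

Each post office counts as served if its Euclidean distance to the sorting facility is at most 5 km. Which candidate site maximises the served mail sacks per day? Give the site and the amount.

Coverage radius r = 5 km; a point is covered iff (Δx)²+(Δy)² ≤ 5² = 25.
  North (1, 7): covers {Southcross, Eastvale} → 130
  South (14, 11): covers {Midtown} → 450
  East (3, 3): covers {Southcross} → 70
Maximum coverage at South: 450 mail sacks per day.

South, covering 450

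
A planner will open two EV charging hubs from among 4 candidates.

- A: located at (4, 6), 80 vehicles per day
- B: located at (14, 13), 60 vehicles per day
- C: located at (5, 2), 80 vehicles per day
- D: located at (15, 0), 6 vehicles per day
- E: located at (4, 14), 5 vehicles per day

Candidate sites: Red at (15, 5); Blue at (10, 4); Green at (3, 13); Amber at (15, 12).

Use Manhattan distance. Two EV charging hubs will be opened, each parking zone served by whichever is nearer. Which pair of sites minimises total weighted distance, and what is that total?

Evaluate every pair (each demand assigned to the nearer of the two):
  {Blue, Amber}: total = 1439
  {Red, Blue}: total = 1850
  {Green, Amber}: total = 1882
  {Blue, Green}: total = 1924
  {Red, Amber}: total = 2215
  {Red, Green}: total = 2260
Best pair: {Blue, Amber} with total 1439.

{Blue, Amber}, total 1439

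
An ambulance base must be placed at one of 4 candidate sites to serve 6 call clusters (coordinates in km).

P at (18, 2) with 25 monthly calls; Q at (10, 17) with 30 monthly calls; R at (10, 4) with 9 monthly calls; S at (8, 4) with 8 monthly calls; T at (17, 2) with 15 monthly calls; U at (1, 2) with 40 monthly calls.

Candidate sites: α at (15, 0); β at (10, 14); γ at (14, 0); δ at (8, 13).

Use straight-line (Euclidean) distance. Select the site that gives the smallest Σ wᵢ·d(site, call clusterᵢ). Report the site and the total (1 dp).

γ, total 1324.5 km

Total weighted distance at each candidate:
  α (15, 0): total = 1352.0
  β (10, 14): total = 1430.5
  γ (14, 0): total = 1324.5
  δ (8, 13): total = 1395.5
Minimum is at γ with total 1324.5 km.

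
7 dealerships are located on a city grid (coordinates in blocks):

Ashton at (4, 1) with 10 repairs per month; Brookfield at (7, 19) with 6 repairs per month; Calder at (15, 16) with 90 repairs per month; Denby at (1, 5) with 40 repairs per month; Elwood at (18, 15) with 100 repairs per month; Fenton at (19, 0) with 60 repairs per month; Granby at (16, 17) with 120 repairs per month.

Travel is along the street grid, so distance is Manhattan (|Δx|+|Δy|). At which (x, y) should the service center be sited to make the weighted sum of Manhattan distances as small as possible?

Manhattan distance separates: Σwᵢ(|x−xᵢ|+|y−yᵢ|) = Σwᵢ|x−xᵢ| + Σwᵢ|y−yᵢ|, so x and y are optimised independently as 1-D weighted medians.
Total weight W = 426; half = 213.
x-coordinate, sorted with cumulative weight:
  x=1 (Denby, w=40) cum 40
  x=4 (Ashton, w=10) cum 50
  x=7 (Brookfield, w=6) cum 56
  x=15 (Calder, w=90) cum 146
  x=16 (Granby, w=120) cum 266  ← median
  x=18 (Elwood, w=100) cum 366
  x=19 (Fenton, w=60) cum 426
⇒ x* = 16
y-coordinate, sorted with cumulative weight:
  y=0 (Fenton, w=60) cum 60
  y=1 (Ashton, w=10) cum 70
  y=5 (Denby, w=40) cum 110
  y=15 (Elwood, w=100) cum 210
  y=16 (Calder, w=90) cum 300  ← median
  y=17 (Granby, w=120) cum 420
  y=19 (Brookfield, w=6) cum 426
⇒ y* = 16

(16, 16)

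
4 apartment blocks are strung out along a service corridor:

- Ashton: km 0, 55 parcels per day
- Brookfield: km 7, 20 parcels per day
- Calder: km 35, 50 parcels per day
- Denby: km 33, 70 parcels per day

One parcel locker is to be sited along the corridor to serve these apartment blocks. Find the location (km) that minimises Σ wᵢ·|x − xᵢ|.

x = 33

For a sum of weighted absolute distances on a line, the optimum is the weighted median (not the mean). Total weight W = 195; half-weight = 97.5.
Sort by position and accumulate weight:
  km 0 (Ashton, w=55) → cum 55
  km 7 (Brookfield, w=20) → cum 75
  km 33 (Denby, w=70) → cum 145  ≥ 97.5 → median here
  km 35 (Calder, w=50) → cum 195
Optimal location: km 33.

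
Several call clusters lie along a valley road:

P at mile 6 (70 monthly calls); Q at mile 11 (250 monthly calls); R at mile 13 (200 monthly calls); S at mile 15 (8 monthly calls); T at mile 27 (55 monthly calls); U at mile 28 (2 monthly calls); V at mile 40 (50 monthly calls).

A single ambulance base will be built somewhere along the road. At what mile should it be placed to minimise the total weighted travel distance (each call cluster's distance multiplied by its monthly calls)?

For a sum of weighted absolute distances on a line, the optimum is the weighted median (not the mean). Total weight W = 635; half-weight = 317.5.
Sort by position and accumulate weight:
  mile 6 (P, w=70) → cum 70
  mile 11 (Q, w=250) → cum 320  ≥ 317.5 → median here
  mile 13 (R, w=200) → cum 520
  mile 15 (S, w=8) → cum 528
  mile 27 (T, w=55) → cum 583
  mile 28 (U, w=2) → cum 585
  mile 40 (V, w=50) → cum 635
Optimal location: mile 11.

x = 11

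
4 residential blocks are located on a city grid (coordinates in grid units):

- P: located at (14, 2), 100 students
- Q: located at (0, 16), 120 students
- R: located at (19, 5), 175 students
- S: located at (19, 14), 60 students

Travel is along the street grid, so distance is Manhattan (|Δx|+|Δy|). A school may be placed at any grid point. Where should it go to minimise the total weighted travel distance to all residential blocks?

(19, 5)

Manhattan distance separates: Σwᵢ(|x−xᵢ|+|y−yᵢ|) = Σwᵢ|x−xᵢ| + Σwᵢ|y−yᵢ|, so x and y are optimised independently as 1-D weighted medians.
Total weight W = 455; half = 227.5.
x-coordinate, sorted with cumulative weight:
  x=0 (Q, w=120) cum 120
  x=14 (P, w=100) cum 220
  x=19 (R, w=175) cum 395  ← median
  x=19 (S, w=60) cum 455
⇒ x* = 19
y-coordinate, sorted with cumulative weight:
  y=2 (P, w=100) cum 100
  y=5 (R, w=175) cum 275  ← median
  y=14 (S, w=60) cum 335
  y=16 (Q, w=120) cum 455
⇒ y* = 5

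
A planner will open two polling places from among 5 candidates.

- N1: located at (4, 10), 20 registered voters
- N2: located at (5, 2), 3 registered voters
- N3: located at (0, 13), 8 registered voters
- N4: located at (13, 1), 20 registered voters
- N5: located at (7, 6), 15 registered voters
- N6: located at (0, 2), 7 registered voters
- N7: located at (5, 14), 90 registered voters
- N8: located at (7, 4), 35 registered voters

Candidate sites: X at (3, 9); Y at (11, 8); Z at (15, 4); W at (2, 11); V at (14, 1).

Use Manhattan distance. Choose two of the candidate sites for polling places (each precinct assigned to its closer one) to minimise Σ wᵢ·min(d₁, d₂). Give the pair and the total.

Evaluate every pair (each demand assigned to the nearer of the two):
  {W, V}: total = 1259
  {X, V}: total = 1263
  {Z, W}: total = 1275
  {Y, W}: total = 1295
  {X, Z}: total = 1308
  {X, Y}: total = 1373
  {X, W}: total = 1489
  {Y, V}: total = 1913
  {Y, Z}: total = 2013
  {Z, V}: total = 2917
Best pair: {W, V} with total 1259.

{W, V}, total 1259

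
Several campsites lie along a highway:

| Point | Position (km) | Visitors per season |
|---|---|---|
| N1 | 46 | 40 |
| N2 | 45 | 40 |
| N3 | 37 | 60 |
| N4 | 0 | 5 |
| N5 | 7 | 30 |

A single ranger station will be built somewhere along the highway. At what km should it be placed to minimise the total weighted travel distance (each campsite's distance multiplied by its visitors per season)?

For a sum of weighted absolute distances on a line, the optimum is the weighted median (not the mean). Total weight W = 175; half-weight = 87.5.
Sort by position and accumulate weight:
  km 0 (N4, w=5) → cum 5
  km 7 (N5, w=30) → cum 35
  km 37 (N3, w=60) → cum 95  ≥ 87.5 → median here
  km 45 (N2, w=40) → cum 135
  km 46 (N1, w=40) → cum 175
Optimal location: km 37.

x = 37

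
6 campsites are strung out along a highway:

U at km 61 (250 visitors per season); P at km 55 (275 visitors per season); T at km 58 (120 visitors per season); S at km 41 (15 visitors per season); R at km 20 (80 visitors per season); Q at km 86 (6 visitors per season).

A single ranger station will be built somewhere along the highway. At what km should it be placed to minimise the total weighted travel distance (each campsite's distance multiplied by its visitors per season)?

For a sum of weighted absolute distances on a line, the optimum is the weighted median (not the mean). Total weight W = 746; half-weight = 373.
Sort by position and accumulate weight:
  km 20 (R, w=80) → cum 80
  km 41 (S, w=15) → cum 95
  km 55 (P, w=275) → cum 370
  km 58 (T, w=120) → cum 490  ≥ 373 → median here
  km 61 (U, w=250) → cum 740
  km 86 (Q, w=6) → cum 746
Optimal location: km 58.

x = 58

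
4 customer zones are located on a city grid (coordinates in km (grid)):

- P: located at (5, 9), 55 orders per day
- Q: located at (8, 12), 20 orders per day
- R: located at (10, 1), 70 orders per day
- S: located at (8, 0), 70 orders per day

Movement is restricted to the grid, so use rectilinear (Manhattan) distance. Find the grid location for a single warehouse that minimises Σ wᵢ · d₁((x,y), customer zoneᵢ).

Manhattan distance separates: Σwᵢ(|x−xᵢ|+|y−yᵢ|) = Σwᵢ|x−xᵢ| + Σwᵢ|y−yᵢ|, so x and y are optimised independently as 1-D weighted medians.
Total weight W = 215; half = 107.5.
x-coordinate, sorted with cumulative weight:
  x=5 (P, w=55) cum 55
  x=8 (Q, w=20) cum 75
  x=8 (S, w=70) cum 145  ← median
  x=10 (R, w=70) cum 215
⇒ x* = 8
y-coordinate, sorted with cumulative weight:
  y=0 (S, w=70) cum 70
  y=1 (R, w=70) cum 140  ← median
  y=9 (P, w=55) cum 195
  y=12 (Q, w=20) cum 215
⇒ y* = 1

(8, 1)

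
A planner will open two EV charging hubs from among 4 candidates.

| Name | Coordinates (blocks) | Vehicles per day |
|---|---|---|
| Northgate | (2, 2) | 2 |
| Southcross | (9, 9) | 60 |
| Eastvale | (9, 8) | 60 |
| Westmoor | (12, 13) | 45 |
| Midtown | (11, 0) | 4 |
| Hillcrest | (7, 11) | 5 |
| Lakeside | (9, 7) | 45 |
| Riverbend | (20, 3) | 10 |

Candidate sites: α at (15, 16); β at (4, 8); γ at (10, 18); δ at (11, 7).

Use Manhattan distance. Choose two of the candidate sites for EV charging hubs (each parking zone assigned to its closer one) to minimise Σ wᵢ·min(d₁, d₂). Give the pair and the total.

Evaluate every pair (each demand assigned to the nearer of the two):
  {α, δ}: total = 1006
  {β, δ}: total = 1029
  {γ, δ}: total = 1051
  {α, β}: total = 1486
  {β, γ}: total = 1561
  {α, γ}: total = 2424
Best pair: {α, δ} with total 1006.

{α, δ}, total 1006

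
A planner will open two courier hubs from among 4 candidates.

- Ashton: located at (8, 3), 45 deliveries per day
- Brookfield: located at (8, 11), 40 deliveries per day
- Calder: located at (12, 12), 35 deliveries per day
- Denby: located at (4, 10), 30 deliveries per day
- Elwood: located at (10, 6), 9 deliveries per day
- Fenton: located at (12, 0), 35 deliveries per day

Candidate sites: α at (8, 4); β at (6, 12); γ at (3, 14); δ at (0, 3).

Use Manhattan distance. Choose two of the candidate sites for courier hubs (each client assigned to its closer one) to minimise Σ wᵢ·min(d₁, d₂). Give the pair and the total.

{α, β}, total 811

Evaluate every pair (each demand assigned to the nearer of the two):
  {α, β}: total = 811
  {α, γ}: total = 1176
  {α, δ}: total = 1361
  {β, δ}: total = 1425
  {β, γ}: total = 1665
  {γ, δ}: total = 1857
Best pair: {α, β} with total 811.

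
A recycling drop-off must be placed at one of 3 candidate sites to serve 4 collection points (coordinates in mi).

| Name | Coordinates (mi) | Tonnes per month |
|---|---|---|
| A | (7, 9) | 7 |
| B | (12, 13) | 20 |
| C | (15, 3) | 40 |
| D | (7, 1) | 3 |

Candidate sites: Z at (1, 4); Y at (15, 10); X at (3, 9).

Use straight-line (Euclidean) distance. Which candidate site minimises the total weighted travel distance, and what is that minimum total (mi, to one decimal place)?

Total weighted distance at each candidate:
  Z (1, 4): total = 920.5
  Y (15, 10): total = 457.4
  X (3, 9): total = 788.5
Minimum is at Y with total 457.4 mi.

Y, total 457.4 mi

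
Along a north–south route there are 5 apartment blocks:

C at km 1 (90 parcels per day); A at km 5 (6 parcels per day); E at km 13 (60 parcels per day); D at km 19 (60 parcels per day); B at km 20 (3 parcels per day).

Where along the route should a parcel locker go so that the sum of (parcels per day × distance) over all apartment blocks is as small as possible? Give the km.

For a sum of weighted absolute distances on a line, the optimum is the weighted median (not the mean). Total weight W = 219; half-weight = 109.5.
Sort by position and accumulate weight:
  km 1 (C, w=90) → cum 90
  km 5 (A, w=6) → cum 96
  km 13 (E, w=60) → cum 156  ≥ 109.5 → median here
  km 19 (D, w=60) → cum 216
  km 20 (B, w=3) → cum 219
Optimal location: km 13.

x = 13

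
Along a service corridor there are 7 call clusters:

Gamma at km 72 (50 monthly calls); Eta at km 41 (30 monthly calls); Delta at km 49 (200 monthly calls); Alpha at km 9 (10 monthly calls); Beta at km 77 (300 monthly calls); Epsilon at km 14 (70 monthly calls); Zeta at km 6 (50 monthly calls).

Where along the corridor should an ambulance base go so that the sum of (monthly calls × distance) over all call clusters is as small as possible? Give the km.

For a sum of weighted absolute distances on a line, the optimum is the weighted median (not the mean). Total weight W = 710; half-weight = 355.
Sort by position and accumulate weight:
  km 6 (Zeta, w=50) → cum 50
  km 9 (Alpha, w=10) → cum 60
  km 14 (Epsilon, w=70) → cum 130
  km 41 (Eta, w=30) → cum 160
  km 49 (Delta, w=200) → cum 360  ≥ 355 → median here
  km 72 (Gamma, w=50) → cum 410
  km 77 (Beta, w=300) → cum 710
Optimal location: km 49.

x = 49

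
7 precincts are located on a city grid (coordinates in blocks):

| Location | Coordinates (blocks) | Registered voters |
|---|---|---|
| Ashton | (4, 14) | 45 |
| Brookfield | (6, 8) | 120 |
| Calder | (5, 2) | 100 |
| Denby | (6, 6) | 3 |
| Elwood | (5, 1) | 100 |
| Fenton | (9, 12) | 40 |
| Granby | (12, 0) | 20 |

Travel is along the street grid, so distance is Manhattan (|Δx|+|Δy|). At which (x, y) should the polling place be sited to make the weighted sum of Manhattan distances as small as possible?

(5, 2)

Manhattan distance separates: Σwᵢ(|x−xᵢ|+|y−yᵢ|) = Σwᵢ|x−xᵢ| + Σwᵢ|y−yᵢ|, so x and y are optimised independently as 1-D weighted medians.
Total weight W = 428; half = 214.
x-coordinate, sorted with cumulative weight:
  x=4 (Ashton, w=45) cum 45
  x=5 (Calder, w=100) cum 145
  x=5 (Elwood, w=100) cum 245  ← median
  x=6 (Brookfield, w=120) cum 365
  x=6 (Denby, w=3) cum 368
  x=9 (Fenton, w=40) cum 408
  x=12 (Granby, w=20) cum 428
⇒ x* = 5
y-coordinate, sorted with cumulative weight:
  y=0 (Granby, w=20) cum 20
  y=1 (Elwood, w=100) cum 120
  y=2 (Calder, w=100) cum 220  ← median
  y=6 (Denby, w=3) cum 223
  y=8 (Brookfield, w=120) cum 343
  y=12 (Fenton, w=40) cum 383
  y=14 (Ashton, w=45) cum 428
⇒ y* = 2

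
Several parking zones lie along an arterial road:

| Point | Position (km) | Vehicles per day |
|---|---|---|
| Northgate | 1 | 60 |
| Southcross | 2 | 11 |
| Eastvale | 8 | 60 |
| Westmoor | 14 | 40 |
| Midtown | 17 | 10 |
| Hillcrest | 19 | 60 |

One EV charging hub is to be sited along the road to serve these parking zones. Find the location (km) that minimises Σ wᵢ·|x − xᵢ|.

For a sum of weighted absolute distances on a line, the optimum is the weighted median (not the mean). Total weight W = 241; half-weight = 120.5.
Sort by position and accumulate weight:
  km 1 (Northgate, w=60) → cum 60
  km 2 (Southcross, w=11) → cum 71
  km 8 (Eastvale, w=60) → cum 131  ≥ 120.5 → median here
  km 14 (Westmoor, w=40) → cum 171
  km 17 (Midtown, w=10) → cum 181
  km 19 (Hillcrest, w=60) → cum 241
Optimal location: km 8.

x = 8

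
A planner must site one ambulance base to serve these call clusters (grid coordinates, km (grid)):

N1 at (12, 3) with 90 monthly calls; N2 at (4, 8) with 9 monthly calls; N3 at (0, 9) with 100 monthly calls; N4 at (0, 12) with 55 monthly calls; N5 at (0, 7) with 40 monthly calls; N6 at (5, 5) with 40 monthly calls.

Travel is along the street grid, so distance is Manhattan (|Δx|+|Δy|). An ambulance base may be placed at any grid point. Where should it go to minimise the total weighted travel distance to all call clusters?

Manhattan distance separates: Σwᵢ(|x−xᵢ|+|y−yᵢ|) = Σwᵢ|x−xᵢ| + Σwᵢ|y−yᵢ|, so x and y are optimised independently as 1-D weighted medians.
Total weight W = 334; half = 167.
x-coordinate, sorted with cumulative weight:
  x=0 (N3, w=100) cum 100
  x=0 (N4, w=55) cum 155
  x=0 (N5, w=40) cum 195  ← median
  x=4 (N2, w=9) cum 204
  x=5 (N6, w=40) cum 244
  x=12 (N1, w=90) cum 334
⇒ x* = 0
y-coordinate, sorted with cumulative weight:
  y=3 (N1, w=90) cum 90
  y=5 (N6, w=40) cum 130
  y=7 (N5, w=40) cum 170  ← median
  y=8 (N2, w=9) cum 179
  y=9 (N3, w=100) cum 279
  y=12 (N4, w=55) cum 334
⇒ y* = 7

(0, 7)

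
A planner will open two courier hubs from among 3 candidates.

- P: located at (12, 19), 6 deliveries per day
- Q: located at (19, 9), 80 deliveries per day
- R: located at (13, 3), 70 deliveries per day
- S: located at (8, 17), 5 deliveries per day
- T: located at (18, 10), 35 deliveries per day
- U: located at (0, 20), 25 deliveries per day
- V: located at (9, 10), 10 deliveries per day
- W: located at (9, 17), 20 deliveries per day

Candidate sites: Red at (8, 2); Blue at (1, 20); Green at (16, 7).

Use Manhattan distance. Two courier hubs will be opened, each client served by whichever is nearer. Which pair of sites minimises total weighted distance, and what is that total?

Evaluate every pair (each demand assigned to the nearer of the two):
  {Blue, Green}: total = 1532
  {Red, Green}: total = 2226
  {Red, Blue}: total = 2947
Best pair: {Blue, Green} with total 1532.

{Blue, Green}, total 1532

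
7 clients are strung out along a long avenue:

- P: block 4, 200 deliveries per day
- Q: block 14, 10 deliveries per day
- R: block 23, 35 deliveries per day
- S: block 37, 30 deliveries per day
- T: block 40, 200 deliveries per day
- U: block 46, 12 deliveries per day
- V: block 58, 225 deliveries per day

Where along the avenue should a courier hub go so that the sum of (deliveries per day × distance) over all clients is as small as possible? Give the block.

For a sum of weighted absolute distances on a line, the optimum is the weighted median (not the mean). Total weight W = 712; half-weight = 356.
Sort by position and accumulate weight:
  block 4 (P, w=200) → cum 200
  block 14 (Q, w=10) → cum 210
  block 23 (R, w=35) → cum 245
  block 37 (S, w=30) → cum 275
  block 40 (T, w=200) → cum 475  ≥ 356 → median here
  block 46 (U, w=12) → cum 487
  block 58 (V, w=225) → cum 712
Optimal location: block 40.

x = 40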